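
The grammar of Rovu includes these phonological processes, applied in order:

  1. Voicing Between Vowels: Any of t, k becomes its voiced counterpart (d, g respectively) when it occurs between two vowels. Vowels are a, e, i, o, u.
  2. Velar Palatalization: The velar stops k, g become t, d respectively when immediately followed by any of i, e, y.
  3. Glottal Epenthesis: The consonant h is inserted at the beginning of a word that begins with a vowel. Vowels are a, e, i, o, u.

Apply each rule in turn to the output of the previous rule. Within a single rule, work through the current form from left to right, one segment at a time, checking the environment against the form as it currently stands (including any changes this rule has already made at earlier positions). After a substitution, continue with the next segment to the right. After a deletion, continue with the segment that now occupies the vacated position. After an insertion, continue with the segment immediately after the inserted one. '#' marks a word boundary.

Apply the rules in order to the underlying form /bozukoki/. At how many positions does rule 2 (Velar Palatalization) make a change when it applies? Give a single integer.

1

1 Voicing Between Vowels: [bozukoki] → [bozugogi]
2 Velar Palatalization: [bozugogi] → [bozugodi]
3 Glottal Epenthesis: no change — [bozugodi]
Rule 2 changed 1 position(s).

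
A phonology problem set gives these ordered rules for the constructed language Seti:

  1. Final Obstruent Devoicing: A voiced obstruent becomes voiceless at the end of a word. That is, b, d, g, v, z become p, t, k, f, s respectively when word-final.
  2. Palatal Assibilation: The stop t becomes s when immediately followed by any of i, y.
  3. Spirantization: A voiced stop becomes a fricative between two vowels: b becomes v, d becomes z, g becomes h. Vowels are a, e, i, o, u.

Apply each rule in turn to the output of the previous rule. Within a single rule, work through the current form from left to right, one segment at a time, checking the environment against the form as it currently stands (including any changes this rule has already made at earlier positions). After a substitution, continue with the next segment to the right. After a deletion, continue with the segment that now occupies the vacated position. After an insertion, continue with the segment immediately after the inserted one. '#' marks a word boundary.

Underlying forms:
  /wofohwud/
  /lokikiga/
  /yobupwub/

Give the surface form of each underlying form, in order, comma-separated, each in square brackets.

/wofohwud/:
  1 Final Obstruent Devoicing: [wofohwud] → [wofohwut]
  2 Palatal Assibilation: no change — [wofohwut]
  3 Spirantization: no change — [wofohwut]
/lokikiga/:
  1 Final Obstruent Devoicing: no change — [lokikiga]
  2 Palatal Assibilation: no change — [lokikiga]
  3 Spirantization: [lokikiga] → [lokikiha]
/yobupwub/:
  1 Final Obstruent Devoicing: [yobupwub] → [yobupwup]
  2 Palatal Assibilation: no change — [yobupwup]
  3 Spirantization: [yobupwup] → [yovupwup]

[wofohwut], [lokikiha], [yovupwup]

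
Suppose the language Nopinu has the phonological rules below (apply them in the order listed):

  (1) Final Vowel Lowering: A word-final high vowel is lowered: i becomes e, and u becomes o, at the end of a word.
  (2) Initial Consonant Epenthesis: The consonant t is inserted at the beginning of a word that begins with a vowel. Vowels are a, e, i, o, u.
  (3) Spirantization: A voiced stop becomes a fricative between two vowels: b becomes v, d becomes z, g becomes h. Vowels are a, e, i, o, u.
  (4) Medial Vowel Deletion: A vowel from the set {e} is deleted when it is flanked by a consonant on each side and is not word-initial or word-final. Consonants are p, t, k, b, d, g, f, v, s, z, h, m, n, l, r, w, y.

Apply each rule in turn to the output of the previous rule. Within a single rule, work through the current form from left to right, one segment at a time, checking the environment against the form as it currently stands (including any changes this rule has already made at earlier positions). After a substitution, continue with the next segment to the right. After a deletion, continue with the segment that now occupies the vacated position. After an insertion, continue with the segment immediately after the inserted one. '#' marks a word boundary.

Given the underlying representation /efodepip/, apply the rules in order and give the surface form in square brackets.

(1) Final Vowel Lowering: no change — [efodepip]
(2) Initial Consonant Epenthesis: [efodepip] → [tefodepip]
(3) Spirantization: [tefodepip] → [tefozepip]
(4) Medial Vowel Deletion: [tefozepip] → [tfozpip]

[tfozpip]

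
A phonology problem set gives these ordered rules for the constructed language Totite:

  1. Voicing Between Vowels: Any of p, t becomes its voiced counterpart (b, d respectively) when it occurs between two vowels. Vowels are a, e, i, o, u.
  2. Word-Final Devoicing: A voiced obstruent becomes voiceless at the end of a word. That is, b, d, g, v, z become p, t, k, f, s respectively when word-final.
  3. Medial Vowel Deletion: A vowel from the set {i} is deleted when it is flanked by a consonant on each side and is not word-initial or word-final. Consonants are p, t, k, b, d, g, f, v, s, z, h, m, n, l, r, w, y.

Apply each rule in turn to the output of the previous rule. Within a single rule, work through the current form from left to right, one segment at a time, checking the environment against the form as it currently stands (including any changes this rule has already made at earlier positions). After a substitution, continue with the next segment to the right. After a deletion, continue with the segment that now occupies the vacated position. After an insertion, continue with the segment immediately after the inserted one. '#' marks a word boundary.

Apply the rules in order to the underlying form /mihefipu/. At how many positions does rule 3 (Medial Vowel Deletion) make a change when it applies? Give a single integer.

2

1 Voicing Between Vowels: [mihefipu] → [mihefibu]
2 Word-Final Devoicing: no change — [mihefibu]
3 Medial Vowel Deletion: [mihefibu] → [mhefbu]
Rule 3 changed 2 position(s).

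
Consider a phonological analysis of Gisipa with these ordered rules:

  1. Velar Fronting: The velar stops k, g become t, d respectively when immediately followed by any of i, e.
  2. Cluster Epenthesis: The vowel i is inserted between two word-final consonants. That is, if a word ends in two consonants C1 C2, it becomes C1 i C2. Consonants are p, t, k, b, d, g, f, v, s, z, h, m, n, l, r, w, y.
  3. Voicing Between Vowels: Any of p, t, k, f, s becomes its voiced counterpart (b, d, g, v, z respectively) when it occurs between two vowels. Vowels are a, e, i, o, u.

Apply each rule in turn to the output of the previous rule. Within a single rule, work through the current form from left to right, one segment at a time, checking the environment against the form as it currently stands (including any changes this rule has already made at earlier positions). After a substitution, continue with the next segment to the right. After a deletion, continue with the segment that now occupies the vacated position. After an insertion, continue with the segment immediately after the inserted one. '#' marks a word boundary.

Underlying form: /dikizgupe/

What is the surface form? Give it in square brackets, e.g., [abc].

[didizgube]

1 Velar Fronting: [dikizgupe] → [ditizgupe]
2 Cluster Epenthesis: no change — [ditizgupe]
3 Voicing Between Vowels: [ditizgupe] → [didizgube]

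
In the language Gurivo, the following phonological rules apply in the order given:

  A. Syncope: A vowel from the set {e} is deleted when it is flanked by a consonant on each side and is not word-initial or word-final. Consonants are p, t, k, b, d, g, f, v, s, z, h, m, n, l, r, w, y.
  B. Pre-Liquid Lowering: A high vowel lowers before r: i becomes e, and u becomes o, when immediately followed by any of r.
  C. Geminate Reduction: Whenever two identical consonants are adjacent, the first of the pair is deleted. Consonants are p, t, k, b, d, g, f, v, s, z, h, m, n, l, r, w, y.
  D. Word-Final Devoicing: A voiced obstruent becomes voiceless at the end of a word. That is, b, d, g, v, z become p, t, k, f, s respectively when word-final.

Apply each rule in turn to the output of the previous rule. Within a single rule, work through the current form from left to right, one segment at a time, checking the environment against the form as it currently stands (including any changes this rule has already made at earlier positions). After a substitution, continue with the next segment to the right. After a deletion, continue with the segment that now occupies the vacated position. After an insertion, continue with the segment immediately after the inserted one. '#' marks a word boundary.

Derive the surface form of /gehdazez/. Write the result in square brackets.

[ghdas]

A Syncope: [gehdazez] → [ghdazz]
B Pre-Liquid Lowering: no change — [ghdazz]
C Geminate Reduction: [ghdazz] → [ghdaz]
D Word-Final Devoicing: [ghdaz] → [ghdas]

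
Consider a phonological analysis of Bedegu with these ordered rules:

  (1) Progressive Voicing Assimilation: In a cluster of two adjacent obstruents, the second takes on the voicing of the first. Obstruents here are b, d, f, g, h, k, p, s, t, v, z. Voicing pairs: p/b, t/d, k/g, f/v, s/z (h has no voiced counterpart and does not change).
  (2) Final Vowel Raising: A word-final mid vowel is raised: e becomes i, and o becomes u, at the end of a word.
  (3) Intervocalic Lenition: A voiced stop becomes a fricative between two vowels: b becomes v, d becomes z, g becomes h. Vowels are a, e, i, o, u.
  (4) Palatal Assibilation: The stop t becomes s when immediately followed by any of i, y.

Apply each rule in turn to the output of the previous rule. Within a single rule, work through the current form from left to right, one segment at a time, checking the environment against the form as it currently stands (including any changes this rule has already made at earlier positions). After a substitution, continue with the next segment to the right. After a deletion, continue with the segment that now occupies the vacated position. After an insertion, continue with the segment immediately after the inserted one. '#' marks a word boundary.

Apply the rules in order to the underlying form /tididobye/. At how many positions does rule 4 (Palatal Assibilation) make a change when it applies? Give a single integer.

(1) Progressive Voicing Assimilation: no change — [tididobye]
(2) Final Vowel Raising: [tididobye] → [tididobyi]
(3) Intervocalic Lenition: [tididobyi] → [tizizobyi]
(4) Palatal Assibilation: [tizizobyi] → [sizizobyi]
Rule 4 changed 1 position(s).

1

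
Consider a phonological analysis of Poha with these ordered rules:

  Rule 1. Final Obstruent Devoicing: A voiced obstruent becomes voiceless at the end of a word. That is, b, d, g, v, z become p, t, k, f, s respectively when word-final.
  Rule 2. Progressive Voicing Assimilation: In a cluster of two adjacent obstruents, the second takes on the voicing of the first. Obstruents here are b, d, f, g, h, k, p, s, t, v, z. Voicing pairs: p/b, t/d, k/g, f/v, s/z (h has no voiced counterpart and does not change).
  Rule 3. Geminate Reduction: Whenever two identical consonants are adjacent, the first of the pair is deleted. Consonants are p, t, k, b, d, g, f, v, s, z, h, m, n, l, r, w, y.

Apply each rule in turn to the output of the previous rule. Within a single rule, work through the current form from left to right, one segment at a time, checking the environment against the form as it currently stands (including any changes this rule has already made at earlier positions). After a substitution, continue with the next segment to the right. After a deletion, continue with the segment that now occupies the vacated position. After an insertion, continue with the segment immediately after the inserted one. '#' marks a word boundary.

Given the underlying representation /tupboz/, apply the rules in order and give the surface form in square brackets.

[tupos]

Rule 1 Final Obstruent Devoicing: [tupboz] → [tupbos]
Rule 2 Progressive Voicing Assimilation: [tupbos] → [tuppos]
Rule 3 Geminate Reduction: [tuppos] → [tupos]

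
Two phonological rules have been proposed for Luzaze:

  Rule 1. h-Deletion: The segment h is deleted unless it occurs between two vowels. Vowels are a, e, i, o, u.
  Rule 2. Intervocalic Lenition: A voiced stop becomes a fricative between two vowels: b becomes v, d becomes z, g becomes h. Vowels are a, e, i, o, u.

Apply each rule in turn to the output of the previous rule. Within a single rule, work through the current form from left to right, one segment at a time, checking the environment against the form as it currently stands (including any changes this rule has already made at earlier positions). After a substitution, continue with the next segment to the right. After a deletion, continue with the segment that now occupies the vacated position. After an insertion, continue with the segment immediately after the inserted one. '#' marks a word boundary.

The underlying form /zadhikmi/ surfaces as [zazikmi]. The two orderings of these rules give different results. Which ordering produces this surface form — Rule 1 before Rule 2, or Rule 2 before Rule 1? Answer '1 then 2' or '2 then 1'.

Order 1 then 2:
  1 h-Deletion: [zadhikmi] → [zadikmi]
  2 Intervocalic Lenition: [zadikmi] → [zazikmi]
  result: [zazikmi]
Order 2 then 1:
  2 Intervocalic Lenition: no change — [zadhikmi]
  1 h-Deletion: [zadhikmi] → [zadikmi]
  result: [zadikmi]

1 then 2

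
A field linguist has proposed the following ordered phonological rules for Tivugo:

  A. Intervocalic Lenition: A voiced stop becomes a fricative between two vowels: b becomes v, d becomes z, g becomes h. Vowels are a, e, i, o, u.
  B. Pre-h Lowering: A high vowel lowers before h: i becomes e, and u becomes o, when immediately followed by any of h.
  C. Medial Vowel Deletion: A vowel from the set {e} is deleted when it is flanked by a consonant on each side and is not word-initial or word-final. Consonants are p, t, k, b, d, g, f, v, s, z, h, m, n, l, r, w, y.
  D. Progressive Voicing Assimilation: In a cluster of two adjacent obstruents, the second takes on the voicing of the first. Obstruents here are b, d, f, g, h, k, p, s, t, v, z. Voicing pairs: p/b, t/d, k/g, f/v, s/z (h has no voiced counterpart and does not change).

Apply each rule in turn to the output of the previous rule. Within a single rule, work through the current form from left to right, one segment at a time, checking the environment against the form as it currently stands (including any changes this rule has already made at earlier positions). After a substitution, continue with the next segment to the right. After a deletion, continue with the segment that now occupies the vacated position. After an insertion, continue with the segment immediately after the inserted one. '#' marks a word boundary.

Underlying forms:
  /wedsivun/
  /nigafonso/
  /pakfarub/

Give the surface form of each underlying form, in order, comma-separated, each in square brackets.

/wedsivun/:
  A Intervocalic Lenition: no change — [wedsivun]
  B Pre-h Lowering: no change — [wedsivun]
  C Medial Vowel Deletion: [wedsivun] → [wdsivun]
  D Progressive Voicing Assimilation: [wdsivun] → [wdzivun]
/nigafonso/:
  A Intervocalic Lenition: [nigafonso] → [nihafonso]
  B Pre-h Lowering: [nihafonso] → [nehafonso]
  C Medial Vowel Deletion: [nehafonso] → [nhafonso]
  D Progressive Voicing Assimilation: no change — [nhafonso]
/pakfarub/:
  A Intervocalic Lenition: no change — [pakfarub]
  B Pre-h Lowering: no change — [pakfarub]
  C Medial Vowel Deletion: no change — [pakfarub]
  D Progressive Voicing Assimilation: no change — [pakfarub]

[wdzivun], [nhafonso], [pakfarub]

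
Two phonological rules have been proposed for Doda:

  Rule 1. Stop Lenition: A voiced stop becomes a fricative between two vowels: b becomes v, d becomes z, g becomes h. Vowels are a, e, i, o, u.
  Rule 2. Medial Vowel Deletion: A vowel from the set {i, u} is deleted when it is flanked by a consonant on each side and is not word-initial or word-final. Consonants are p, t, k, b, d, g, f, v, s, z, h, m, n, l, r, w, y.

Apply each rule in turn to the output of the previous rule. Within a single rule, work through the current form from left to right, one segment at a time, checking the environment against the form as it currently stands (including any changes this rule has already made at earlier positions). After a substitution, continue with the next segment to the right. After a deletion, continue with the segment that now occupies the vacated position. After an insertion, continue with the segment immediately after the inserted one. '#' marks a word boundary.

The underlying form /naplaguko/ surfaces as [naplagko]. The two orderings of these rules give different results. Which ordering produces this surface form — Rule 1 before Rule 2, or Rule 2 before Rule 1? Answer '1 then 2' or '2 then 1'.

2 then 1

Order 1 then 2:
  1 Stop Lenition: [naplaguko] → [naplahuko]
  2 Medial Vowel Deletion: [naplahuko] → [naplahko]
  result: [naplahko]
Order 2 then 1:
  2 Medial Vowel Deletion: [naplaguko] → [naplagko]
  1 Stop Lenition: no change — [naplagko]
  result: [naplagko]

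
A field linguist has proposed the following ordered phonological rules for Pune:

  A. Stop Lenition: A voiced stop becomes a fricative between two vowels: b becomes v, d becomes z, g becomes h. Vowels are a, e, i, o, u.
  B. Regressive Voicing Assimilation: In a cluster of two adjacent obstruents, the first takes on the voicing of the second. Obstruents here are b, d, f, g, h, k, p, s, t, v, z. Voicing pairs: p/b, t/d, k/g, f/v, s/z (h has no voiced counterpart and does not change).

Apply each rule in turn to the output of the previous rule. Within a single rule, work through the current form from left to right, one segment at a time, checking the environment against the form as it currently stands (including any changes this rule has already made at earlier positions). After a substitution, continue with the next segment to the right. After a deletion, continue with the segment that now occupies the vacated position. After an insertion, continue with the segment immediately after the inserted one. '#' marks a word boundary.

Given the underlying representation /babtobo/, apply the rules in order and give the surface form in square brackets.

[baptovo]

A Stop Lenition: [babtobo] → [babtovo]
B Regressive Voicing Assimilation: [babtovo] → [baptovo]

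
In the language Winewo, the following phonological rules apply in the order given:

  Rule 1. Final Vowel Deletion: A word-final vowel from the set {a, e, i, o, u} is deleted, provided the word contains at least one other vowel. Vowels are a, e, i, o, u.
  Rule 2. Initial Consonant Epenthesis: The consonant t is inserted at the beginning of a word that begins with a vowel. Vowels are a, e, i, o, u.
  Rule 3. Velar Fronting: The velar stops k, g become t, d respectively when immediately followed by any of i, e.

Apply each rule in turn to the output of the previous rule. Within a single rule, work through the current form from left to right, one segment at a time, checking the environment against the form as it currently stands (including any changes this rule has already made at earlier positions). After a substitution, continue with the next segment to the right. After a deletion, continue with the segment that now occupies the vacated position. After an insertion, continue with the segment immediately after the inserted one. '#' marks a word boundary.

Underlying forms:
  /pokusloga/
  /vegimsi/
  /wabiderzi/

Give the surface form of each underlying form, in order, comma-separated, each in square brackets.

/pokusloga/:
  Rule 1 Final Vowel Deletion: [pokusloga] → [pokuslog]
  Rule 2 Initial Consonant Epenthesis: no change — [pokuslog]
  Rule 3 Velar Fronting: no change — [pokuslog]
/vegimsi/:
  Rule 1 Final Vowel Deletion: [vegimsi] → [vegims]
  Rule 2 Initial Consonant Epenthesis: no change — [vegims]
  Rule 3 Velar Fronting: [vegims] → [vedims]
/wabiderzi/:
  Rule 1 Final Vowel Deletion: [wabiderzi] → [wabiderz]
  Rule 2 Initial Consonant Epenthesis: no change — [wabiderz]
  Rule 3 Velar Fronting: no change — [wabiderz]

[pokuslog], [vedims], [wabiderz]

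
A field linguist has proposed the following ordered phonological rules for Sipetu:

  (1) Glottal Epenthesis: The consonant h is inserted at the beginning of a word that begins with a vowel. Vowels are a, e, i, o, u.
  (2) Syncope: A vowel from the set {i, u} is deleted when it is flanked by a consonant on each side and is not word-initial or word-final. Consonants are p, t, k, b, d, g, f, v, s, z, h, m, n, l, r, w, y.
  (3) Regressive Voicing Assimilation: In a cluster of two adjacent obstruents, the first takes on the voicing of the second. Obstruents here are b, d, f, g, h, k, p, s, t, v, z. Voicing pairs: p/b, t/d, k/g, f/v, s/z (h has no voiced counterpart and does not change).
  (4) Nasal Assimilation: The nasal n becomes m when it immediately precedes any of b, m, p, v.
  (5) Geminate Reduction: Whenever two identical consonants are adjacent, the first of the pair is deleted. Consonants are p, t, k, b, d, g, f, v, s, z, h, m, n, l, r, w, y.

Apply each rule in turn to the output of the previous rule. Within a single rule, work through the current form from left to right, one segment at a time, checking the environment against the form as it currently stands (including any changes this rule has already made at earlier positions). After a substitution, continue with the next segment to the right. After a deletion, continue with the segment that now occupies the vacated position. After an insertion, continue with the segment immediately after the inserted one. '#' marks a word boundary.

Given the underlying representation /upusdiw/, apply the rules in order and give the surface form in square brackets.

(1) Glottal Epenthesis: [upusdiw] → [hupusdiw]
(2) Syncope: [hupusdiw] → [hpsdw]
(3) Regressive Voicing Assimilation: [hpsdw] → [hpzdw]
(4) Nasal Assimilation: no change — [hpzdw]
(5) Geminate Reduction: no change — [hpzdw]

[hpzdw]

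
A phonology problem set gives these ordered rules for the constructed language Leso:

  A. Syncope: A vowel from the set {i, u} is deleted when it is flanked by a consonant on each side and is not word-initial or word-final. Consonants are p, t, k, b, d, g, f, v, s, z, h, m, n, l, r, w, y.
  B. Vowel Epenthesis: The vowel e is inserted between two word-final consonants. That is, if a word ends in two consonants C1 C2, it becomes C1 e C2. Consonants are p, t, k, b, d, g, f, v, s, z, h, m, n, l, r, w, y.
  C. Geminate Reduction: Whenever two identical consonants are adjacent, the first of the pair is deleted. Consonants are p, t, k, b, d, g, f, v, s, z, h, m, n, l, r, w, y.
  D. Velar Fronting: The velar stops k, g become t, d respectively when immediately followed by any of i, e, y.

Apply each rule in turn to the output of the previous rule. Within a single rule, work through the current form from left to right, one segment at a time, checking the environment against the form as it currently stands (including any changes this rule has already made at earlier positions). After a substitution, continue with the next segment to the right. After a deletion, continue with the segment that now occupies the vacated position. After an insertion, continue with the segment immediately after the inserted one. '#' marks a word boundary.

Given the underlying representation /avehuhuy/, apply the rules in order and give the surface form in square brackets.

[avehey]

A Syncope: [avehuhuy] → [avehhy]
B Vowel Epenthesis: [avehhy] → [avehhey]
C Geminate Reduction: [avehhey] → [avehey]
D Velar Fronting: no change — [avehey]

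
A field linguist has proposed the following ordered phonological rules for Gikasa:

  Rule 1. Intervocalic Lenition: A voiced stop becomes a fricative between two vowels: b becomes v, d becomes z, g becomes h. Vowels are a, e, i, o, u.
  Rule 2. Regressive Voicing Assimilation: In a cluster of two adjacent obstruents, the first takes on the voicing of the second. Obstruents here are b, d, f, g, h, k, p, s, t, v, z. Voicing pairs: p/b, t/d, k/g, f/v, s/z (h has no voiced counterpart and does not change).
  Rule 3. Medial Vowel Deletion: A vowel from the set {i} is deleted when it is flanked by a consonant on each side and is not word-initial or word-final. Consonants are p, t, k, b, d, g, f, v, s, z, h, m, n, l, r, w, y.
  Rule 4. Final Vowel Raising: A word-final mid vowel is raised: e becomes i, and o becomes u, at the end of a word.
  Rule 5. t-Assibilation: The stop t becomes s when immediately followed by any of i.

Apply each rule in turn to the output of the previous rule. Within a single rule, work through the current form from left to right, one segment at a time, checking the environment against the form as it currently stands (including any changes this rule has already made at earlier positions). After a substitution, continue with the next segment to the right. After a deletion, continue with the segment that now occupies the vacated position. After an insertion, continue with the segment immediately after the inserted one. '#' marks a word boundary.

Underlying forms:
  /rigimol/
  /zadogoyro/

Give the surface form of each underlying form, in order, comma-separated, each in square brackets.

/rigimol/:
  Rule 1 Intervocalic Lenition: [rigimol] → [rihimol]
  Rule 2 Regressive Voicing Assimilation: no change — [rihimol]
  Rule 3 Medial Vowel Deletion: [rihimol] → [rhmol]
  Rule 4 Final Vowel Raising: no change — [rhmol]
  Rule 5 t-Assibilation: no change — [rhmol]
/zadogoyro/:
  Rule 1 Intervocalic Lenition: [zadogoyro] → [zazohoyro]
  Rule 2 Regressive Voicing Assimilation: no change — [zazohoyro]
  Rule 3 Medial Vowel Deletion: no change — [zazohoyro]
  Rule 4 Final Vowel Raising: [zazohoyro] → [zazohoyru]
  Rule 5 t-Assibilation: no change — [zazohoyru]

[rhmol], [zazohoyru]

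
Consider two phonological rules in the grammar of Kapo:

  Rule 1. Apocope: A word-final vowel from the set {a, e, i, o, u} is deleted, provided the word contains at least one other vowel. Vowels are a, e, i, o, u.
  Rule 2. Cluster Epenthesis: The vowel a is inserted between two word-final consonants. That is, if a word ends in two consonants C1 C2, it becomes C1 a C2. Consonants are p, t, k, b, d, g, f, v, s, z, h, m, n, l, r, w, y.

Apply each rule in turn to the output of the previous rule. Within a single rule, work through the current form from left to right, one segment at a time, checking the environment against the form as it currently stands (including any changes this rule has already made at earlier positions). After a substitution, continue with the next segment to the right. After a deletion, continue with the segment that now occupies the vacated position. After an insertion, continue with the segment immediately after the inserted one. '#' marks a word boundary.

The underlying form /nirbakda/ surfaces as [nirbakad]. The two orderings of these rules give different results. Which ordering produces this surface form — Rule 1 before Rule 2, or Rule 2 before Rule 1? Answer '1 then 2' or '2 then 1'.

1 then 2

Order 1 then 2:
  1 Apocope: [nirbakda] → [nirbakd]
  2 Cluster Epenthesis: [nirbakd] → [nirbakad]
  result: [nirbakad]
Order 2 then 1:
  2 Cluster Epenthesis: no change — [nirbakda]
  1 Apocope: [nirbakda] → [nirbakd]
  result: [nirbakd]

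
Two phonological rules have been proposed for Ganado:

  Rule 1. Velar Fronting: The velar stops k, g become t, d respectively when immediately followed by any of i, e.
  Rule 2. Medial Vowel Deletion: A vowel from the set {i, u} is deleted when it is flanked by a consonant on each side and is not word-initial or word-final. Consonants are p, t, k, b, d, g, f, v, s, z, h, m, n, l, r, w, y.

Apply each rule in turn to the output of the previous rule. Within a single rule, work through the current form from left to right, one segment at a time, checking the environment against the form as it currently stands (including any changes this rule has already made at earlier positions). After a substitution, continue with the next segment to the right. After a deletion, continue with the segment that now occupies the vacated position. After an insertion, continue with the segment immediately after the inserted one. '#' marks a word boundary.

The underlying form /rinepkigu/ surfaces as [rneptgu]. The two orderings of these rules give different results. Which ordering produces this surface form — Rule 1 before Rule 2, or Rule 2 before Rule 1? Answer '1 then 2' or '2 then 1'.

Order 1 then 2:
  1 Velar Fronting: [rinepkigu] → [rineptigu]
  2 Medial Vowel Deletion: [rineptigu] → [rneptgu]
  result: [rneptgu]
Order 2 then 1:
  2 Medial Vowel Deletion: [rinepkigu] → [rnepkgu]
  1 Velar Fronting: no change — [rnepkgu]
  result: [rnepkgu]

1 then 2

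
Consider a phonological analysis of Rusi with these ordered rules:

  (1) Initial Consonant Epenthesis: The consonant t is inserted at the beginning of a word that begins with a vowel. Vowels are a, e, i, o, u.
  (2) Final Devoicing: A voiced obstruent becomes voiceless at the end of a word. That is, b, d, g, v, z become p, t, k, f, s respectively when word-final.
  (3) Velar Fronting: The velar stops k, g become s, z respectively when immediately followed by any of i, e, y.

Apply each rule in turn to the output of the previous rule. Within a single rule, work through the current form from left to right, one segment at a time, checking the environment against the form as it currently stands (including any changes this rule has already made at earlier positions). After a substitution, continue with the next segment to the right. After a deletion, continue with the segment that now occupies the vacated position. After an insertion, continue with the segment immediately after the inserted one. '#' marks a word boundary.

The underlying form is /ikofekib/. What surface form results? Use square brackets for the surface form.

(1) Initial Consonant Epenthesis: [ikofekib] → [tikofekib]
(2) Final Devoicing: [tikofekib] → [tikofekip]
(3) Velar Fronting: [tikofekip] → [tikofesip]

[tikofesip]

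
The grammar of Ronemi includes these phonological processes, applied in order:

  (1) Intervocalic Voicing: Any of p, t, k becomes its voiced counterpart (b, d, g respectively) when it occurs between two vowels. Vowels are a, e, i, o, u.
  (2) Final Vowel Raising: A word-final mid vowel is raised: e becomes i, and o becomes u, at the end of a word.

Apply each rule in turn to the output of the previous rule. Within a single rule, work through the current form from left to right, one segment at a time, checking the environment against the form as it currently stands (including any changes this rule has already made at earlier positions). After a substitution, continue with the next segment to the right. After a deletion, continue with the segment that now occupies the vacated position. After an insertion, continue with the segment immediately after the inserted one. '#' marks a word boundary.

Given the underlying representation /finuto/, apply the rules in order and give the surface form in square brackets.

[finudu]

(1) Intervocalic Voicing: [finuto] → [finudo]
(2) Final Vowel Raising: [finudo] → [finudu]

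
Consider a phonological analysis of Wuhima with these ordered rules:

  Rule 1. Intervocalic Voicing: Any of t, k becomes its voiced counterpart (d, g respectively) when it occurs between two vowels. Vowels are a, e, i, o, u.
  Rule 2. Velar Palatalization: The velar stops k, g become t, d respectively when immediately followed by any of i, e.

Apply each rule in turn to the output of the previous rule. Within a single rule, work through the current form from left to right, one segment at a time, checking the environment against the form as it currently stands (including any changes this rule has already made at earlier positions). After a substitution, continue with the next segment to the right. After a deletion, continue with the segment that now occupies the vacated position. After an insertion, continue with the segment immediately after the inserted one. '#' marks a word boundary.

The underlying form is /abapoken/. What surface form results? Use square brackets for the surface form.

Rule 1 Intervocalic Voicing: [abapoken] → [abapogen]
Rule 2 Velar Palatalization: [abapogen] → [abapoden]

[abapoden]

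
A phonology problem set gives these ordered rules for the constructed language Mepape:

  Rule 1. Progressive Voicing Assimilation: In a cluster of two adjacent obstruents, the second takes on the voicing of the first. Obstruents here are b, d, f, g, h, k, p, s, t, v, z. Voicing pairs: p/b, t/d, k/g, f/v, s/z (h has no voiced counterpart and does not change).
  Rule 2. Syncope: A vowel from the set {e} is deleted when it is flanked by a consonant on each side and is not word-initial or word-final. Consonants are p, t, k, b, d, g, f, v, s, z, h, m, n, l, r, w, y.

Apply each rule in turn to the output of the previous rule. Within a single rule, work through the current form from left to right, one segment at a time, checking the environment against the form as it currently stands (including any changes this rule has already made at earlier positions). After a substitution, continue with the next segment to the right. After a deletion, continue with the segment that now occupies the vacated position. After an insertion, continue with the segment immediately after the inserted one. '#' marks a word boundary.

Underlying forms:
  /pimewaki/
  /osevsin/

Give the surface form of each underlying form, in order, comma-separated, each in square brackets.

/pimewaki/:
  Rule 1 Progressive Voicing Assimilation: no change — [pimewaki]
  Rule 2 Syncope: [pimewaki] → [pimwaki]
/osevsin/:
  Rule 1 Progressive Voicing Assimilation: [osevsin] → [osevzin]
  Rule 2 Syncope: [osevzin] → [osvzin]

[pimwaki], [osvzin]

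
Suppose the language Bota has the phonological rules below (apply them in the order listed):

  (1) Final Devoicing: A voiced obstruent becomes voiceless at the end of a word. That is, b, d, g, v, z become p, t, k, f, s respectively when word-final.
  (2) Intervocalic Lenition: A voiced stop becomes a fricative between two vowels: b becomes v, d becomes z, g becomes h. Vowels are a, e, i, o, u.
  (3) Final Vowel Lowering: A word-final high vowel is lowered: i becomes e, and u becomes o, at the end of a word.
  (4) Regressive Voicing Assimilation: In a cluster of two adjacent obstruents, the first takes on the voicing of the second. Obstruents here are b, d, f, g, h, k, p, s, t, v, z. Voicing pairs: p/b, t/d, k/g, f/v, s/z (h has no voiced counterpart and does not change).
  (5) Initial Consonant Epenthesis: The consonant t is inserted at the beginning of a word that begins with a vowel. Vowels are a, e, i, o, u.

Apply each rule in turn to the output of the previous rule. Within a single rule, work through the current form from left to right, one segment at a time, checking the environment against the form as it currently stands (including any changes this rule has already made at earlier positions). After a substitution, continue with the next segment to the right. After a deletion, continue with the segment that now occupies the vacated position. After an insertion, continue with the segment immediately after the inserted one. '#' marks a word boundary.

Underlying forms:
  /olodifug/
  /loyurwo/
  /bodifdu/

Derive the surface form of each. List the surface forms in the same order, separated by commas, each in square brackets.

[tolozifuk], [loyurwo], [bozivdo]

/olodifug/:
  (1) Final Devoicing: [olodifug] → [olodifuk]
  (2) Intervocalic Lenition: [olodifuk] → [olozifuk]
  (3) Final Vowel Lowering: no change — [olozifuk]
  (4) Regressive Voicing Assimilation: no change — [olozifuk]
  (5) Initial Consonant Epenthesis: [olozifuk] → [tolozifuk]
/loyurwo/:
  (1) Final Devoicing: no change — [loyurwo]
  (2) Intervocalic Lenition: no change — [loyurwo]
  (3) Final Vowel Lowering: no change — [loyurwo]
  (4) Regressive Voicing Assimilation: no change — [loyurwo]
  (5) Initial Consonant Epenthesis: no change — [loyurwo]
/bodifdu/:
  (1) Final Devoicing: no change — [bodifdu]
  (2) Intervocalic Lenition: [bodifdu] → [bozifdu]
  (3) Final Vowel Lowering: [bozifdu] → [bozifdo]
  (4) Regressive Voicing Assimilation: [bozifdo] → [bozivdo]
  (5) Initial Consonant Epenthesis: no change — [bozivdo]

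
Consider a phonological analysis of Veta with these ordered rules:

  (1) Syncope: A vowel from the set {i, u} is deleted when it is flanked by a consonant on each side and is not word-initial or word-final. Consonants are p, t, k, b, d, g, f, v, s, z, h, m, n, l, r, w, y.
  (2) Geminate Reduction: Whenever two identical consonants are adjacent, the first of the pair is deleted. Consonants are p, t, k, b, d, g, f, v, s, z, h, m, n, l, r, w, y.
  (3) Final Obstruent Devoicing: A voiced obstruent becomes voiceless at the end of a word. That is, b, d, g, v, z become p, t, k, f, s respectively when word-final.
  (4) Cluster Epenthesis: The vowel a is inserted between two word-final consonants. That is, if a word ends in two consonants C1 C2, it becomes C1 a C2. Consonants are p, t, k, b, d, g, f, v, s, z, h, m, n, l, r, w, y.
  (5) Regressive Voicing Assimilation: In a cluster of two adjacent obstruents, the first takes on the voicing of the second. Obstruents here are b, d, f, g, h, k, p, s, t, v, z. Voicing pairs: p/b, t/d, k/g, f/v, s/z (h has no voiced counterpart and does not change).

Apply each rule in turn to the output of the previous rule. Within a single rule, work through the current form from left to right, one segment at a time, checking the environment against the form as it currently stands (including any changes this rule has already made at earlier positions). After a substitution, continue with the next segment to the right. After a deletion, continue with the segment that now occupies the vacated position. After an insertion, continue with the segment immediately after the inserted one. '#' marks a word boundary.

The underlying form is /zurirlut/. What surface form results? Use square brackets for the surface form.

(1) Syncope: [zurirlut] → [zrrlt]
(2) Geminate Reduction: [zrrlt] → [zrlt]
(3) Final Obstruent Devoicing: no change — [zrlt]
(4) Cluster Epenthesis: [zrlt] → [zrlat]
(5) Regressive Voicing Assimilation: no change — [zrlat]

[zrlat]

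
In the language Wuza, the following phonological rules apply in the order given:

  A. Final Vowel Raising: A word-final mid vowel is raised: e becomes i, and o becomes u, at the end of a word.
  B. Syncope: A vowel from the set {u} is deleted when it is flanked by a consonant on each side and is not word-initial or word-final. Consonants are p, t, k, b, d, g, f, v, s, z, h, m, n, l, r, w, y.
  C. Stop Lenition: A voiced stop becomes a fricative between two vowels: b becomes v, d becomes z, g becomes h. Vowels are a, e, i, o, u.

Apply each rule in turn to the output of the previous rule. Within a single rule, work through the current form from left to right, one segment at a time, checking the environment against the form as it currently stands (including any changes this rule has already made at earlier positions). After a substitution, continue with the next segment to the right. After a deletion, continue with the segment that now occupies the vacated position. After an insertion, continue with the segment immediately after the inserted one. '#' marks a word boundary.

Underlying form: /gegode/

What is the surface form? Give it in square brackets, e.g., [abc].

[gehozi]

A Final Vowel Raising: [gegode] → [gegodi]
B Syncope: no change — [gegodi]
C Stop Lenition: [gegodi] → [gehozi]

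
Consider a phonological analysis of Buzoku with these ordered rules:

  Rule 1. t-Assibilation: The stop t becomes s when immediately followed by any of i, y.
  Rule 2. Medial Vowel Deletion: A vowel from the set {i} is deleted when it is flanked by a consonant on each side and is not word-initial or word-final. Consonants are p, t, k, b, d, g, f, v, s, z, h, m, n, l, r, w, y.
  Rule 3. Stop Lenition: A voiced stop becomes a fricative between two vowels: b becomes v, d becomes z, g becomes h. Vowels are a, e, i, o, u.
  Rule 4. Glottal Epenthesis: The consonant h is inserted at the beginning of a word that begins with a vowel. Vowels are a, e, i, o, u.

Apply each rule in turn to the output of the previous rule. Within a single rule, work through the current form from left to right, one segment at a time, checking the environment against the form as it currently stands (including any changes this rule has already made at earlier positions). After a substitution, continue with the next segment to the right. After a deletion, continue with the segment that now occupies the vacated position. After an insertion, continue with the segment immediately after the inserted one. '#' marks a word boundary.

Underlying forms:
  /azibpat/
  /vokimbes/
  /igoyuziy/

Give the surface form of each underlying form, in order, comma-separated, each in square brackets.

[hazbpat], [vokmbes], [hihoyuzy]

/azibpat/:
  Rule 1 t-Assibilation: no change — [azibpat]
  Rule 2 Medial Vowel Deletion: [azibpat] → [azbpat]
  Rule 3 Stop Lenition: no change — [azbpat]
  Rule 4 Glottal Epenthesis: [azbpat] → [hazbpat]
/vokimbes/:
  Rule 1 t-Assibilation: no change — [vokimbes]
  Rule 2 Medial Vowel Deletion: [vokimbes] → [vokmbes]
  Rule 3 Stop Lenition: no change — [vokmbes]
  Rule 4 Glottal Epenthesis: no change — [vokmbes]
/igoyuziy/:
  Rule 1 t-Assibilation: no change — [igoyuziy]
  Rule 2 Medial Vowel Deletion: [igoyuziy] → [igoyuzy]
  Rule 3 Stop Lenition: [igoyuzy] → [ihoyuzy]
  Rule 4 Glottal Epenthesis: [ihoyuzy] → [hihoyuzy]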